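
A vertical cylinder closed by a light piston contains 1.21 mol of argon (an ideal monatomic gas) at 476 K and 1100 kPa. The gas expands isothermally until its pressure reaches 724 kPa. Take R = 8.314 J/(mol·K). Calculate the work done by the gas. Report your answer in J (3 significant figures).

W ≈ 2000 J

Isothermal process: W = nRT ln(V₂/V₁) = nRT ln(P₁/P₂).
W = (1.21)(8.314)(476) × ln(1100/724)
  = 4789 × ln(1.519) = 4789 × 0.4183
W_by_gas = 2003 J.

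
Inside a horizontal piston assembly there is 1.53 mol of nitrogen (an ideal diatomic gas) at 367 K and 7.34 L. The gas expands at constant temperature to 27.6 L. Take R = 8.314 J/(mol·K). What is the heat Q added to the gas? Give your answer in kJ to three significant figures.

Q ≈ 6.18 kJ

Isothermal ⇒ ΔU = 0, so Q = W = nRT ln(V₂/V₁).
Q = (1.53)(8.314)(367) ln(27.6/7.34) = 4668 × 1.324 = 6183 J.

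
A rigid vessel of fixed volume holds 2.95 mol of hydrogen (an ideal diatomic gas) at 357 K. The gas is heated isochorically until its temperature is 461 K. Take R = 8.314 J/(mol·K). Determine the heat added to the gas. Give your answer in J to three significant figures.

Q ≈ 6380 J

Constant volume ⇒ W = 0, so Q = ΔU = nCᵥΔT with Cᵥ = 5R/2 = 20.79 J/(mol·K).
ΔU = (2.95)(20.79)(461 − 357) = 6377 J.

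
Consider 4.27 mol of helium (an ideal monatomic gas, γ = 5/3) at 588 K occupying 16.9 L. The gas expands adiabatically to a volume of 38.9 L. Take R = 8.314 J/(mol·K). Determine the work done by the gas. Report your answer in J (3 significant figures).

W ≈ 13400 J

Adiabatic: TV^(γ−1) = const with γ = 5/3.
T₂ = T₁ (V₁/V₂)^(γ−1) = 588 × (16.9/38.9)^0.667 = 588 × 0.5736 = 337.3 K.
W_by = nCᵥ(T₁ − T₂) = (4.27)(12.47)(588 − 337.3) = 13351 J.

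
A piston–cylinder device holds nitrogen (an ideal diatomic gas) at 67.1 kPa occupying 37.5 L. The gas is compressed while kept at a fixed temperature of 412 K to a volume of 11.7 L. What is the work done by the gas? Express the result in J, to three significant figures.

W ≈ -2930 J

Isothermal: W = nRT ln(V₂/V₁) = P₁V₁ ln(V₂/V₁).
P₁V₁ = (67.1 kPa)(37.5 L) = 2516 J.
W = 2516 × ln(11.7/37.5) = 2516 × -1.165
W_by_gas = -2931 J.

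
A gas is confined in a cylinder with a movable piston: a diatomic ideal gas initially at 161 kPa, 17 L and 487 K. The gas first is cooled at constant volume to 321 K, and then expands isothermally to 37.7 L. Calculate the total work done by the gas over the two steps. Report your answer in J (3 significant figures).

W_total ≈ 1440 J

Step 1 (isochoric): W = 0 (constant volume).
After step 1: P = 106.1 kPa (V unchanged).
Step 2 (isothermal): W = P₁V₁ ln(V₂/V₁) = (1804) ln(37.7/17) = 1437 J.
W_total = 0 + 1437 = 1437 J.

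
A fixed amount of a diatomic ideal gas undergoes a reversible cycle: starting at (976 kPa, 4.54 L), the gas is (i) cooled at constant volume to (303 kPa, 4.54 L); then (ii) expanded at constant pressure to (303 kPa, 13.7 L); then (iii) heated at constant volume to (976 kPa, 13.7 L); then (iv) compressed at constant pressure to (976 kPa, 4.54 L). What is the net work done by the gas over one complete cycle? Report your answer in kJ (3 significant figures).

W_net ≈ -6.16 kJ

Constant-volume legs do no work.
W(ii) = (303)(13.7 − 4.54) = 2775 J; W(iv) = (976)(4.54 − 13.7) = -8940 J.
W_net = 2775 − 8940 = -6165 J (the counter-clockwise enclosed area).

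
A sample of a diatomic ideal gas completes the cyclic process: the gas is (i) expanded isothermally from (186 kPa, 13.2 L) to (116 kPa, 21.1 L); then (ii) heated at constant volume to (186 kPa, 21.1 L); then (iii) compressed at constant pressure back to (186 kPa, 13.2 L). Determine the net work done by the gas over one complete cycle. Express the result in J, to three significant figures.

W_net ≈ -318 J

Leg (i): W = PᵢVᵢ ln(V_f/Vᵢ) = (2455) ln(21.1/13.2) = 1152 J.
Leg (ii): W = 0.
Leg (iii): W = PΔV = (186)(13.2 − 21.1) = -1469 J.
W_net = 1152 − 1469 = -317.8 J.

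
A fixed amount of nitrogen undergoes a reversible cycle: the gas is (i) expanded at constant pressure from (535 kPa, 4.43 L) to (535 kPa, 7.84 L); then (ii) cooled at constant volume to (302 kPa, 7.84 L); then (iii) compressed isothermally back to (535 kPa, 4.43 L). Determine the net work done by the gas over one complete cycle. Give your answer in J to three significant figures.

W_net ≈ 473 J

Leg (i): W = PΔV = (535)(7.84 − 4.43) = 1824 J.
Leg (ii): W = 0.
Leg (iii): W = PᵢVᵢ ln(V_f/Vᵢ) = (2368) ln(4.43/7.84) = -1352 J.
W_net = 1824 − 1352 = 472.8 J.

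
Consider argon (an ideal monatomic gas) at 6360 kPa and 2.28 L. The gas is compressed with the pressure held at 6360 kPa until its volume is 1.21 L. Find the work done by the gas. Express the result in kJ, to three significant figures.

Isobaric: W = P ΔV.
W = (6360 kPa)(1.21 − 2.28 L) = (6360)(-1.07) = -6805 J.

W ≈ -6.81 kJ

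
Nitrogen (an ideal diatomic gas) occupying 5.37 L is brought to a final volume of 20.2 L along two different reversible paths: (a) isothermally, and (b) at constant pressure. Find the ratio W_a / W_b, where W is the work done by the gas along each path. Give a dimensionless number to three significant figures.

W_a / W_b ≈ 0.480

Path (a) isothermal: W = P₁V₁ ln(V₂/V₁) → W_a/(P₁V₁) = 1.325.
Path (b) isobaric: W = P₁(V₂ − V₁) → W_b/(P₁V₁) = 2.762.
W_a / W_b = 1.325 / 2.762 = 0.4797.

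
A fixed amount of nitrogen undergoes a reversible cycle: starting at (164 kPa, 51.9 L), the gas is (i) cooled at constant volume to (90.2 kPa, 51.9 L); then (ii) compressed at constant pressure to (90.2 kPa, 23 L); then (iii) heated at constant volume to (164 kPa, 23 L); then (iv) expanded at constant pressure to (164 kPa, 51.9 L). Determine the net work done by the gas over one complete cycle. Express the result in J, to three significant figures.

Constant-volume legs do no work.
W(ii) = (90.2)(23 − 51.9) = -2607 J; W(iv) = (164)(51.9 − 23) = 4740 J.
W_net = -2607 + 4740 = 2133 J (the clockwise enclosed area).

W_net ≈ 2130 J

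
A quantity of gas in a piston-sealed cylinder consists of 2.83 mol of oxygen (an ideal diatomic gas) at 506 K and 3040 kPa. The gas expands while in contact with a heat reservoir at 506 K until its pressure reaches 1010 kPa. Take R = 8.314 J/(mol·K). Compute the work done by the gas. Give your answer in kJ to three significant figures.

W ≈ 13.1 kJ

Isothermal process: W = nRT ln(V₂/V₁) = nRT ln(P₁/P₂).
W = (2.83)(8.314)(506) × ln(3040/1010)
  = 11905 × ln(3.01) = 11905 × 1.102
W_by_gas = 13119 J.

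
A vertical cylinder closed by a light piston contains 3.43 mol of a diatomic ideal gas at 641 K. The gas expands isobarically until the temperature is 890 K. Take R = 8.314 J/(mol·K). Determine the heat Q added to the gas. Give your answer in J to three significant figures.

Q ≈ 24900 J

Isobaric: W = nRΔT = (3.43)(8.314)(249) = 7101 J.
ΔU = nCᵥΔT with Cᵥ = 5R/2: ΔU = (3.43)(20.79)(249) = 17752 J.
Q = ΔU + W = 17752 + 7101 = 24853 J.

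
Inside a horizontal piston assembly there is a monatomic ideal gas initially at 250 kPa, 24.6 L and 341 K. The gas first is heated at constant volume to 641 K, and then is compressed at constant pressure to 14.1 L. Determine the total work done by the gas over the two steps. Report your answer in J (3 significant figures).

W_total ≈ -4930 J

Step 1 (isochoric): W = 0 (constant volume).
After step 1: P = 469.9 kPa (V unchanged).
Step 2 (isobaric): W = PΔV = (469.9 kPa)(14.1 − 24.6 L) = -4934 J.
W_total = 0 − 4934 = -4934 J.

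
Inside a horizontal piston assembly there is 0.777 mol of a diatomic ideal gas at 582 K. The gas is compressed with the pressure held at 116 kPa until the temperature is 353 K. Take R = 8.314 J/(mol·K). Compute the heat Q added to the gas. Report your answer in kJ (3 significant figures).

Q ≈ -5.18 kJ

Isobaric: W = nRΔT = (0.777)(8.314)(-229) = -1479 J.
ΔU = nCᵥΔT with Cᵥ = 5R/2: ΔU = (0.777)(20.79)(-229) = -3698 J.
Q = ΔU + W = -3698 − 1479 = -5178 J.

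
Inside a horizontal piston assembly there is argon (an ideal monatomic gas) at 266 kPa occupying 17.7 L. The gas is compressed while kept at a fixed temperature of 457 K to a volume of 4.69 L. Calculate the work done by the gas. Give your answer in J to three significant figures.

W ≈ -6250 J

Isothermal: W = nRT ln(V₂/V₁) = P₁V₁ ln(V₂/V₁).
P₁V₁ = (266 kPa)(17.7 L) = 4708 J.
W = 4708 × ln(4.69/17.7) = 4708 × -1.328
W_by_gas = -6253 J.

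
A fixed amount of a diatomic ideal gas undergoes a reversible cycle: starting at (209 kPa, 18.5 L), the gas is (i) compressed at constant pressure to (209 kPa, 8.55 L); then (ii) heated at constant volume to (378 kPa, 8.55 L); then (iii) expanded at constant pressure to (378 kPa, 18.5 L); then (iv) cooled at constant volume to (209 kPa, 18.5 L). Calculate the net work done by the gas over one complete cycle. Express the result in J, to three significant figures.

Constant-volume legs do no work.
W(i) = (209)(8.55 − 18.5) = -2080 J; W(iii) = (378)(18.5 − 8.55) = 3761 J.
W_net = -2080 + 3761 = 1682 J (the clockwise enclosed area).

W_net ≈ 1680 J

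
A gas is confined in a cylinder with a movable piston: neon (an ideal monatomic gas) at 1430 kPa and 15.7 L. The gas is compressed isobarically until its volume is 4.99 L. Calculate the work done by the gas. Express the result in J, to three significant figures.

W ≈ -15300 J

Isobaric: W = P ΔV.
W = (1430 kPa)(4.99 − 15.7 L) = (1430)(-10.71) = -15315 J.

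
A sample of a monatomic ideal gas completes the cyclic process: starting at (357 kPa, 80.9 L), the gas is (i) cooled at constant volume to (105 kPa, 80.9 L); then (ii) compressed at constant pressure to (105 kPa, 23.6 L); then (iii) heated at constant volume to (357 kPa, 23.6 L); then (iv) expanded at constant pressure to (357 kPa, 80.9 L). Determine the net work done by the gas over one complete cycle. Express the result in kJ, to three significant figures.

Constant-volume legs do no work.
W(ii) = (105)(23.6 − 80.9) = -6016 J; W(iv) = (357)(80.9 − 23.6) = 20456 J.
W_net = -6016 + 20456 = 14440 J (the clockwise enclosed area).

W_net ≈ 14.4 kJ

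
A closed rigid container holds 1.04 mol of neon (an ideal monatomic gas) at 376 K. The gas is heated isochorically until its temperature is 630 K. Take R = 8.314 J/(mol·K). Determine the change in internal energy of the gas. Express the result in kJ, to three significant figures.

ΔU ≈ 3.29 kJ

Constant volume ⇒ W = 0, so Q = ΔU = nCᵥΔT with Cᵥ = 3R/2 = 12.47 J/(mol·K).
ΔU = (1.04)(12.47)(630 − 376) = 3294 J.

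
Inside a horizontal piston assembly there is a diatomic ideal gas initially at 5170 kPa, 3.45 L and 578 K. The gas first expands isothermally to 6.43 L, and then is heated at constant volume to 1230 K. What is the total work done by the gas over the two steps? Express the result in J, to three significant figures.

Step 1 (isothermal): W = P₁V₁ ln(V₂/V₁) = (17836) ln(6.43/3.45) = 11105 J.
Step 2 (isochoric): W = 0 (constant volume).
W_total = 11105 + 0 = 11105 J.

W_total ≈ 11100 J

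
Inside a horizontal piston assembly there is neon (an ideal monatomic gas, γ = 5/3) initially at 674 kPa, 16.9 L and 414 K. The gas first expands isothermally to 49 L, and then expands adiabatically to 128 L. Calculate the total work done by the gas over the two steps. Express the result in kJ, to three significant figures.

Step 1 (isothermal): W = P₁V₁ ln(V₂/V₁) = (11391) ln(49/16.9) = 12125 J.
After step 1: P = 232.5 kPa, V = 49 L, T = 414 K.
Step 2 (adiabatic): W = (P₁V₁ − P₂V₂)/(γ−1) = (11391 − 6005)/0.667 = 8078 J.
W_total = 12125 + 8078 = 20203 J.

W_total ≈ 20.2 kJ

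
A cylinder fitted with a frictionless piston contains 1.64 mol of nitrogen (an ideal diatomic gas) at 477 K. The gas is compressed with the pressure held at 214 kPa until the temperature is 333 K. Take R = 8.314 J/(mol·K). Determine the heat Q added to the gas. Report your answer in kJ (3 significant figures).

Q ≈ -6.87 kJ

Isobaric: W = nRΔT = (1.64)(8.314)(-144) = -1963 J.
ΔU = nCᵥΔT with Cᵥ = 5R/2: ΔU = (1.64)(20.79)(-144) = -4909 J.
Q = ΔU + W = -4909 − 1963 = -6872 J.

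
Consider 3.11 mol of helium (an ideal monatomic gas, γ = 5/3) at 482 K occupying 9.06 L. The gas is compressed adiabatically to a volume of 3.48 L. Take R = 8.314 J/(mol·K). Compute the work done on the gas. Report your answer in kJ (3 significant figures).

W ≈ 16.7 kJ

Adiabatic: TV^(γ−1) = const with γ = 5/3.
T₂ = T₁ (V₁/V₂)^(γ−1) = 482 × (9.06/3.48)^0.667 = 482 × 1.892 = 912.2 K.
W_by = nCᵥ(T₁ − T₂) = (3.11)(12.47)(482 − 912.2) = -16684 J.
Work on gas = −W_by = 16684 J.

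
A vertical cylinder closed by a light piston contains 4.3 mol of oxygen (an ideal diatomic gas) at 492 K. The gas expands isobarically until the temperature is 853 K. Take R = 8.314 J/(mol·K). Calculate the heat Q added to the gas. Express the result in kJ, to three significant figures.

Q ≈ 45.2 kJ

Isobaric: W = nRΔT = (4.3)(8.314)(361) = 12906 J.
ΔU = nCᵥΔT with Cᵥ = 5R/2: ΔU = (4.3)(20.79)(361) = 32265 J.
Q = ΔU + W = 32265 + 12906 = 45170 J.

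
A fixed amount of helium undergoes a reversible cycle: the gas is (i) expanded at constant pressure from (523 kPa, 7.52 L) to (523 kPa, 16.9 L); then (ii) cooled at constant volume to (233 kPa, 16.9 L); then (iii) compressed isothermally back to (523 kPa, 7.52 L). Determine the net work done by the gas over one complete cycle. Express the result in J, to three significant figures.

W_net ≈ 1720 J

Leg (i): W = PΔV = (523)(16.9 − 7.52) = 4906 J.
Leg (ii): W = 0.
Leg (iii): W = PᵢVᵢ ln(V_f/Vᵢ) = (3938) ln(7.52/16.9) = -3189 J.
W_net = 4906 − 3189 = 1717 J.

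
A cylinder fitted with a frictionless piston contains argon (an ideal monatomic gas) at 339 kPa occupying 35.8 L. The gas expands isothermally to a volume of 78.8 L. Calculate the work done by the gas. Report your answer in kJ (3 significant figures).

Isothermal: W = nRT ln(V₂/V₁) = P₁V₁ ln(V₂/V₁).
P₁V₁ = (339 kPa)(35.8 L) = 12136 J.
W = 12136 × ln(78.8/35.8) = 12136 × 0.789
W_by_gas = 9575 J.

W ≈ 9.58 kJ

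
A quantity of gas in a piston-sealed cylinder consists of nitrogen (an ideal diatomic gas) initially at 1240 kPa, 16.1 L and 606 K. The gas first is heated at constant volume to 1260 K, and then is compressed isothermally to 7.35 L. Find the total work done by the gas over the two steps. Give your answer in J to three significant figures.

W_total ≈ -32500 J

Step 1 (isochoric): W = 0 (constant volume).
After step 1: P = 2578 kPa (V unchanged).
Step 2 (isothermal): W = P₁V₁ ln(V₂/V₁) = (41509) ln(7.35/16.1) = -32548 J.
W_total = 0 − 32548 = -32548 J.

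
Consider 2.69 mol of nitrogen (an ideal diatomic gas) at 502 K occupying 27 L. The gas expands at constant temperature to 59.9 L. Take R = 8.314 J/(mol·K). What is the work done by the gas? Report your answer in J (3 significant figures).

W ≈ 8950 J

Isothermal: W = nRT ln(V₂/V₁).
W = (2.69)(8.314)(502) × ln(59.9/27)
  = 11227 × 0.7968
W_by_gas = 8946 J.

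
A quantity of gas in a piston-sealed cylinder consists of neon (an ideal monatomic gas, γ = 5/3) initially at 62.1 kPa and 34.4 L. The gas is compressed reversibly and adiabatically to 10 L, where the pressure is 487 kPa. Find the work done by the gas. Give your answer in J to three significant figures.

Adiabatic: W = (P₁V₁ − P₂V₂)/(γ − 1) with γ = 5/3.
P₁V₁ = 2136 J, P₂V₂ = 4870 J.
W = (2136 − 4870) / 0.6667 = -4101 J.

W ≈ -4100 J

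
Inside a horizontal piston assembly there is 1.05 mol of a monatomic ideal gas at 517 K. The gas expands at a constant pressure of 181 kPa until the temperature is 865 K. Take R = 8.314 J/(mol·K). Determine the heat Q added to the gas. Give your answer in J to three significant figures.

Isobaric: W = nRΔT = (1.05)(8.314)(348) = 3038 J.
ΔU = nCᵥΔT with Cᵥ = 3R/2: ΔU = (1.05)(12.47)(348) = 4557 J.
Q = ΔU + W = 4557 + 3038 = 7595 J.

Q ≈ 7590 J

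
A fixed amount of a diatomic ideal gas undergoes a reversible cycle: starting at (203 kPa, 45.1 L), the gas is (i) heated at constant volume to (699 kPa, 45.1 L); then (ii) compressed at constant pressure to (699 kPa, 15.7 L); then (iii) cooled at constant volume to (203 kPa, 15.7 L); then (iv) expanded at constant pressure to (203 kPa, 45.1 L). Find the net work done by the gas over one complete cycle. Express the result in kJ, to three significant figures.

Constant-volume legs do no work.
W(ii) = (699)(15.7 − 45.1) = -20551 J; W(iv) = (203)(45.1 − 15.7) = 5968 J.
W_net = -20551 + 5968 = -14582 J (the counter-clockwise enclosed area).

W_net ≈ -14.6 kJ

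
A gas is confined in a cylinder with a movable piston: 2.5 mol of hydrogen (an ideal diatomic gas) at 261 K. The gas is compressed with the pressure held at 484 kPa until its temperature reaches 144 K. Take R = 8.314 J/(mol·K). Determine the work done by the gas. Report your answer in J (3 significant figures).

W ≈ -2430 J

Isobaric: W = P ΔV = nR ΔT.
W = (2.5)(8.314)(144 − 261) = -2432 J.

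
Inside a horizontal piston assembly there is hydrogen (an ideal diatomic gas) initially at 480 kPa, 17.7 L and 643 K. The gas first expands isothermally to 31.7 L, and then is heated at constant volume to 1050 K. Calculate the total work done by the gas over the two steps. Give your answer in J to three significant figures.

W_total ≈ 4950 J

Step 1 (isothermal): W = P₁V₁ ln(V₂/V₁) = (8496) ln(31.7/17.7) = 4951 J.
Step 2 (isochoric): W = 0 (constant volume).
W_total = 4951 + 0 = 4951 J.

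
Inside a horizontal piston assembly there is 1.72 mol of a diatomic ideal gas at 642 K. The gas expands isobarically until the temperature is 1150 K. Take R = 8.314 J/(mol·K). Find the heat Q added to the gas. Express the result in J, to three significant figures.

Q ≈ 25400 J

Isobaric: W = nRΔT = (1.72)(8.314)(508) = 7264 J.
ΔU = nCᵥΔT with Cᵥ = 5R/2: ΔU = (1.72)(20.79)(508) = 18161 J.
Q = ΔU + W = 18161 + 7264 = 25426 J.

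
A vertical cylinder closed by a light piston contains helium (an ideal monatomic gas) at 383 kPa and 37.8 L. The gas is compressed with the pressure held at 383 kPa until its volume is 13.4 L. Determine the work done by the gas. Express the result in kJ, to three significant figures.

W ≈ -9.35 kJ

Isobaric: W = P ΔV.
W = (383 kPa)(13.4 − 37.8 L) = (383)(-24.4) = -9345 J.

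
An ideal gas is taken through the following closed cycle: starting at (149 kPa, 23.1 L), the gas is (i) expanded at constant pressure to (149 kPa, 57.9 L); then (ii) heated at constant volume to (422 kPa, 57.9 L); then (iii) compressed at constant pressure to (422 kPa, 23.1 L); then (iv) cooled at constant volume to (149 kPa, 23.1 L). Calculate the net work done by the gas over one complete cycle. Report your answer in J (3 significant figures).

W_net ≈ -9500 J

Constant-volume legs do no work.
W(i) = (149)(57.9 − 23.1) = 5185 J; W(iii) = (422)(23.1 − 57.9) = -14686 J.
W_net = 5185 − 14686 = -9500 J (the counter-clockwise enclosed area).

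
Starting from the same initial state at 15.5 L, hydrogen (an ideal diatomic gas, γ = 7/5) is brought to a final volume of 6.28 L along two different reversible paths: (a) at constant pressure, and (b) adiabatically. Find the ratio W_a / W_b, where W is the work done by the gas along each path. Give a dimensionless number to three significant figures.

Path (a) isobaric: W = P₁(V₂ − V₁) → W_a/(P₁V₁) = -0.5948.
Path (b) adiabatic: W = P₁V₁(1 − (V₁/V₂)^(γ−1))/(γ−1) → W_b/(P₁V₁) = -1.088.
W_a / W_b = -0.5948 / -1.088 = 0.5466.

W_a / W_b ≈ 0.547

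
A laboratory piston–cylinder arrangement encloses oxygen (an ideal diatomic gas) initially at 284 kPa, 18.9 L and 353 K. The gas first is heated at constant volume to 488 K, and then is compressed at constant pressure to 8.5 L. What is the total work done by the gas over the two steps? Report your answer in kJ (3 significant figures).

Step 1 (isochoric): W = 0 (constant volume).
After step 1: P = 392.6 kPa (V unchanged).
Step 2 (isobaric): W = PΔV = (392.6 kPa)(8.5 − 18.9 L) = -4083 J.
W_total = 0 − 4083 = -4083 J.

W_total ≈ -4.08 kJ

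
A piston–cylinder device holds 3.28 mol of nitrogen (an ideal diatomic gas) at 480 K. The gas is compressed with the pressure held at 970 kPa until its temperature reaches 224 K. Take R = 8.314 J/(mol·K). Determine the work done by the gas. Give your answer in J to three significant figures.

Isobaric: W = P ΔV = nR ΔT.
W = (3.28)(8.314)(224 − 480) = -6981 J.

W ≈ -6980 J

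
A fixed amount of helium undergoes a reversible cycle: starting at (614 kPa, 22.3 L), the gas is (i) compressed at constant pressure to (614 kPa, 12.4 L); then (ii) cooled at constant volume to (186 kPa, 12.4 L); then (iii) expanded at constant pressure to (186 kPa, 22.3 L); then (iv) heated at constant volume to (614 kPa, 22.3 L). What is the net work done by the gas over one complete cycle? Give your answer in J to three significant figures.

Constant-volume legs do no work.
W(i) = (614)(12.4 − 22.3) = -6079 J; W(iii) = (186)(22.3 − 12.4) = 1841 J.
W_net = -6079 + 1841 = -4237 J (the counter-clockwise enclosed area).

W_net ≈ -4240 J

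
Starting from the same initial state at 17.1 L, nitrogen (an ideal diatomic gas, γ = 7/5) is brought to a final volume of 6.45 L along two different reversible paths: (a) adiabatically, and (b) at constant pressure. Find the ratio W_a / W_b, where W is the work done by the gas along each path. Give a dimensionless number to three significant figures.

Path (a) adiabatic: W = P₁V₁(1 − (V₁/V₂)^(γ−1))/(γ−1) → W_a/(P₁V₁) = -1.192.
Path (b) isobaric: W = P₁(V₂ − V₁) → W_b/(P₁V₁) = -0.6228.
W_a / W_b = -1.192 / -0.6228 = 1.915.

W_a / W_b ≈ 1.91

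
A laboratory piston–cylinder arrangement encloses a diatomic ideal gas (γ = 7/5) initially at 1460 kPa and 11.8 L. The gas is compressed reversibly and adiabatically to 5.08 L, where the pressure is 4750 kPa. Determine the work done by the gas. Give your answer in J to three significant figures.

W ≈ -17300 J

Adiabatic: W = (P₁V₁ − P₂V₂)/(γ − 1) with γ = 7/5.
P₁V₁ = 17228 J, P₂V₂ = 24130 J.
W = (17228 − 24130) / 0.4 = -17255 J.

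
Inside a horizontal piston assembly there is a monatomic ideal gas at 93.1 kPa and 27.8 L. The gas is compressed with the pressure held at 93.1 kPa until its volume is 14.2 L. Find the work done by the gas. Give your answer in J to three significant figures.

W ≈ -1270 J

Isobaric: W = P ΔV.
W = (93.1 kPa)(14.2 − 27.8 L) = (93.1)(-13.6) = -1266 J.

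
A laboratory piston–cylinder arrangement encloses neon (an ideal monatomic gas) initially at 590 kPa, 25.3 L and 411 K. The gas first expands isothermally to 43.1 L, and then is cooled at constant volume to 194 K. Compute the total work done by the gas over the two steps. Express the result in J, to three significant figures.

Step 1 (isothermal): W = P₁V₁ ln(V₂/V₁) = (14927) ln(43.1/25.3) = 7952 J.
Step 2 (isochoric): W = 0 (constant volume).
W_total = 7952 + 0 = 7952 J.

W_total ≈ 7950 J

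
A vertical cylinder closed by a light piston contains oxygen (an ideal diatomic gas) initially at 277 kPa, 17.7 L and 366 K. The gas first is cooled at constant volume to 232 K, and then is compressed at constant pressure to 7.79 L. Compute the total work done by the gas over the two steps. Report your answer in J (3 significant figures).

Step 1 (isochoric): W = 0 (constant volume).
After step 1: P = 175.6 kPa (V unchanged).
Step 2 (isobaric): W = PΔV = (175.6 kPa)(7.79 − 17.7 L) = -1740 J.
W_total = 0 − 1740 = -1740 J.

W_total ≈ -1740 J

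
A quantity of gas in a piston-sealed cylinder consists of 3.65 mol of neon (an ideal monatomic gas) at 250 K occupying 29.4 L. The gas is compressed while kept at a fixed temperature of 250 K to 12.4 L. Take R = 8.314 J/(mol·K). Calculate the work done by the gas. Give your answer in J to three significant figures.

Isothermal: W = nRT ln(V₂/V₁).
W = (3.65)(8.314)(250) × ln(12.4/29.4)
  = 7587 × -0.8633
W_by_gas = -6549 J.

W ≈ -6550 J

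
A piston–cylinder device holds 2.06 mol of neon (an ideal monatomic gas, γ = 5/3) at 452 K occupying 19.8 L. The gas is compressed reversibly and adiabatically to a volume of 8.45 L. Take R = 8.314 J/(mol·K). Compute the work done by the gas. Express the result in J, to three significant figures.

Adiabatic: TV^(γ−1) = const with γ = 5/3.
T₂ = T₁ (V₁/V₂)^(γ−1) = 452 × (19.8/8.45)^0.667 = 452 × 1.764 = 797.4 K.
W_by = nCᵥ(T₁ − T₂) = (2.06)(12.47)(452 − 797.4) = -8873 J.

W ≈ -8870 J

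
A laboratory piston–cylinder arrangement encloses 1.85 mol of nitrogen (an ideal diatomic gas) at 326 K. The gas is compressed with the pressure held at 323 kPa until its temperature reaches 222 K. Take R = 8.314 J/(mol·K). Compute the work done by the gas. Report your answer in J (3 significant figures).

W ≈ -1600 J

Isobaric: W = P ΔV = nR ΔT.
W = (1.85)(8.314)(222 − 326) = -1600 J.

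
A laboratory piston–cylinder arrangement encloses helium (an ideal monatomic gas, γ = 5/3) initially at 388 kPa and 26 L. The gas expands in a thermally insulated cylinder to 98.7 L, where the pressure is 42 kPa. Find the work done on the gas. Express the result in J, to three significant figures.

Adiabatic: W = (P₁V₁ − P₂V₂)/(γ − 1) with γ = 5/3.
P₁V₁ = 10088 J, P₂V₂ = 4145 J.
W = (10088 − 4145) / 0.6667 = 8914 J.
Work on gas = −W_by = -8914 J.

W ≈ -8910 J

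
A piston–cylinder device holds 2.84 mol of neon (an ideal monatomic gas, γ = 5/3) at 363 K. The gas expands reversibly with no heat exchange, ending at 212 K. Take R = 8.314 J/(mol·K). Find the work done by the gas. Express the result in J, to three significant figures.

Adiabatic ⇒ Q = 0, so W_by = −ΔU = nCᵥ(T₁ − T₂).
Cᵥ = 3R/2 = 12.47 J/(mol·K).
W = (2.84)(12.47)(363 − 212) = 5348 J.

W ≈ 5350 J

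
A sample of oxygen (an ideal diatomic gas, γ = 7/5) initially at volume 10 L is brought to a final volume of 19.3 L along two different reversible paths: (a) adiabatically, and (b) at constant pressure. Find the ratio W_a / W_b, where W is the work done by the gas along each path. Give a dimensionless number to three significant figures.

W_a / W_b ≈ 0.622

Path (a) adiabatic: W = P₁V₁(1 − (V₁/V₂)^(γ−1))/(γ−1) → W_a/(P₁V₁) = 0.5782.
Path (b) isobaric: W = P₁(V₂ − V₁) → W_b/(P₁V₁) = 0.93.
W_a / W_b = 0.5782 / 0.93 = 0.6217.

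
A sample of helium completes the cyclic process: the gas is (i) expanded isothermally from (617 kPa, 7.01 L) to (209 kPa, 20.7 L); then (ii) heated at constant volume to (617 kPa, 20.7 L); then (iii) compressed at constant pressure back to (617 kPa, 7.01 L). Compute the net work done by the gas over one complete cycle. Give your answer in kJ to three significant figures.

W_net ≈ -3.76 kJ

Leg (i): W = PᵢVᵢ ln(V_f/Vᵢ) = (4325) ln(20.7/7.01) = 4683 J.
Leg (ii): W = 0.
Leg (iii): W = PΔV = (617)(7.01 − 20.7) = -8447 J.
W_net = 4683 − 8447 = -3763 J.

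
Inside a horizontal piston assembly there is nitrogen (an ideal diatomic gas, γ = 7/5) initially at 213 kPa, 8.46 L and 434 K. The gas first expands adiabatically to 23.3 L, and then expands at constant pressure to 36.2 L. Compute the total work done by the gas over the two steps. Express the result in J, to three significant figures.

Step 1 (adiabatic): W = (P₁V₁ − P₂V₂)/(γ−1) = (1802 − 1202)/0.4 = 1501 J.
After step 1: P = 51.57 kPa, V = 23.3 L, T = 289.4 K.
Step 2 (isobaric): W = PΔV = (51.57 kPa)(36.2 − 23.3 L) = 665.3 J.
W_total = 1501 + 665.3 = 2166 J.

W_total ≈ 2170 J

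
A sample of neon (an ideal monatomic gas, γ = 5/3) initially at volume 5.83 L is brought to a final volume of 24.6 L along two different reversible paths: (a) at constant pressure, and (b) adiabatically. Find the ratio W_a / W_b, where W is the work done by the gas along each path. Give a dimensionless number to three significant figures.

W_a / W_b ≈ 3.48

Path (a) isobaric: W = P₁(V₂ − V₁) → W_a/(P₁V₁) = 3.22.
Path (b) adiabatic: W = P₁V₁(1 − (V₁/V₂)^(γ−1))/(γ−1) → W_b/(P₁V₁) = 0.9256.
W_a / W_b = 3.22 / 0.9256 = 3.479.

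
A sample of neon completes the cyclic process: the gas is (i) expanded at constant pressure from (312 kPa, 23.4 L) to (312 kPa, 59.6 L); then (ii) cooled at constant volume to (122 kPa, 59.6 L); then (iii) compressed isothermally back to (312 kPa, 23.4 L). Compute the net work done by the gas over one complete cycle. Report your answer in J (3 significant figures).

Leg (i): W = PΔV = (312)(59.6 − 23.4) = 11294 J.
Leg (ii): W = 0.
Leg (iii): W = PᵢVᵢ ln(V_f/Vᵢ) = (7271) ln(23.4/59.6) = -6798 J.
W_net = 11294 − 6798 = 4496 J.

W_net ≈ 4500 J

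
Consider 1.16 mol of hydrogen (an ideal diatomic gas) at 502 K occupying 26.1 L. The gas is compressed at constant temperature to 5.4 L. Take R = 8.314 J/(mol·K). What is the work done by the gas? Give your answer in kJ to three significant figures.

Isothermal: W = nRT ln(V₂/V₁).
W = (1.16)(8.314)(502) × ln(5.4/26.1)
  = 4841 × -1.576
W_by_gas = -7628 J.

W ≈ -7.63 kJ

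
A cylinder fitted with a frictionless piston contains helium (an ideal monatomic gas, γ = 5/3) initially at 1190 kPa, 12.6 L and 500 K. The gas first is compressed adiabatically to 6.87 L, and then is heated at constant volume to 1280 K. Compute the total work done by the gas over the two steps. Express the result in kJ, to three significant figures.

W_total ≈ -11.2 kJ

Step 1 (adiabatic): W = (P₁V₁ − P₂V₂)/(γ−1) = (14994 − 22466)/0.667 = -11208 J.
Step 2 (isochoric): W = 0 (constant volume).
W_total = -11208 + 0 = -11208 J.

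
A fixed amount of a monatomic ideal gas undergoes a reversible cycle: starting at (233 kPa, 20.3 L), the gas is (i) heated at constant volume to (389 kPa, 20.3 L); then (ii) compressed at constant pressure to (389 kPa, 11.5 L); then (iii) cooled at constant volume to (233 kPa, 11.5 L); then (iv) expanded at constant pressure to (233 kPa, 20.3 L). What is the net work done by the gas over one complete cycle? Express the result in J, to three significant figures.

W_net ≈ -1370 J

Constant-volume legs do no work.
W(ii) = (389)(11.5 − 20.3) = -3423 J; W(iv) = (233)(20.3 − 11.5) = 2050 J.
W_net = -3423 + 2050 = -1373 J (the counter-clockwise enclosed area).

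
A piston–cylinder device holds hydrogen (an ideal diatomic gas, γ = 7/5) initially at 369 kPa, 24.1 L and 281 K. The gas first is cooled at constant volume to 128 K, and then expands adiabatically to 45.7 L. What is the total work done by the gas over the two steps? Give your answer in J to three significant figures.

Step 1 (isochoric): W = 0 (constant volume).
After step 1: P = 168.1 kPa (V unchanged).
Step 2 (adiabatic): W = (P₁V₁ − P₂V₂)/(γ−1) = (4051 − 3136)/0.4 = 2287 J.
W_total = 0 + 2287 = 2287 J.

W_total ≈ 2290 J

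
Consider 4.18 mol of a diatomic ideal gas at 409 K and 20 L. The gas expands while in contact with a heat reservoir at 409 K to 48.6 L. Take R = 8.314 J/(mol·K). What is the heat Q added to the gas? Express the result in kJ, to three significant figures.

Isothermal ⇒ ΔU = 0, so Q = W = nRT ln(V₂/V₁).
Q = (4.18)(8.314)(409) ln(48.6/20) = 14214 × 0.8879 = 12620 J.

Q ≈ 12.6 kJ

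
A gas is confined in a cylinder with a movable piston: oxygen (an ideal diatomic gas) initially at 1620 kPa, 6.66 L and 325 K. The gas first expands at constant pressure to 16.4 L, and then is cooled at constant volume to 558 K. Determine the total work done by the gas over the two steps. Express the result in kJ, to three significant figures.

W_total ≈ 15.8 kJ

Step 1 (isobaric): W = PΔV = (1620 kPa)(16.4 − 6.66 L) = 15779 J.
Step 2 (isochoric): W = 0 (constant volume).
W_total = 15779 + 0 = 15779 J.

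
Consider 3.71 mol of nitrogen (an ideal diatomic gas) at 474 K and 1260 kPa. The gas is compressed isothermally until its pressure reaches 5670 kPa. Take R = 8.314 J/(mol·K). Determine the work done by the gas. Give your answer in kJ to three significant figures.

Isothermal process: W = nRT ln(V₂/V₁) = nRT ln(P₁/P₂).
W = (3.71)(8.314)(474) × ln(1260/5670)
  = 14621 × ln(0.2222) = 14621 × -1.504
W_by_gas = -21990 J.

W ≈ -22.0 kJ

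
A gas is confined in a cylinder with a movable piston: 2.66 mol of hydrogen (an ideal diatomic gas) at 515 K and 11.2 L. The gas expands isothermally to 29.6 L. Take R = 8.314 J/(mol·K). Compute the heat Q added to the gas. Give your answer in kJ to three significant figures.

Q ≈ 11.1 kJ

Isothermal ⇒ ΔU = 0, so Q = W = nRT ln(V₂/V₁).
Q = (2.66)(8.314)(515) ln(29.6/11.2) = 11389 × 0.9719 = 11069 J.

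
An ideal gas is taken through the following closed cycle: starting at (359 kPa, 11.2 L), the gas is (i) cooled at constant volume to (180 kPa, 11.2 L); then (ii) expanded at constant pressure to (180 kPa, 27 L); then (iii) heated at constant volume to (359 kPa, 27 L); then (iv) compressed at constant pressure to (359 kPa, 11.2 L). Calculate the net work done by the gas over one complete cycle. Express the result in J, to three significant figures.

Constant-volume legs do no work.
W(ii) = (180)(27 − 11.2) = 2844 J; W(iv) = (359)(11.2 − 27) = -5672 J.
W_net = 2844 − 5672 = -2828 J (the counter-clockwise enclosed area).

W_net ≈ -2830 J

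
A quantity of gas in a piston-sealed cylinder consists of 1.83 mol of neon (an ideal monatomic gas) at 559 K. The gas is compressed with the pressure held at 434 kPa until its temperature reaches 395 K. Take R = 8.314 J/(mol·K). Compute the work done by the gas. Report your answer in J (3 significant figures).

W ≈ -2500 J

Isobaric: W = P ΔV = nR ΔT.
W = (1.83)(8.314)(395 − 559) = -2495 J.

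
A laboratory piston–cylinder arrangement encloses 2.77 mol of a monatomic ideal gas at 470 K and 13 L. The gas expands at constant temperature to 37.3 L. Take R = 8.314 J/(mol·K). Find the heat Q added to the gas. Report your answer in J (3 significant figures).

Isothermal ⇒ ΔU = 0, so Q = W = nRT ln(V₂/V₁).
Q = (2.77)(8.314)(470) ln(37.3/13) = 10824 × 1.054 = 11409 J.

Q ≈ 11400 J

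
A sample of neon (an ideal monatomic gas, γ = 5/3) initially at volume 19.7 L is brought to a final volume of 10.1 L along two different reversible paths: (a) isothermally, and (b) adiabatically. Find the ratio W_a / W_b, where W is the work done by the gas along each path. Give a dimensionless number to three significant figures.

Path (a) isothermal: W = P₁V₁ ln(V₂/V₁) → W_a/(P₁V₁) = -0.6681.
Path (b) adiabatic: W = P₁V₁(1 − (V₁/V₂)^(γ−1))/(γ−1) → W_b/(P₁V₁) = -0.8416.
W_a / W_b = -0.6681 / -0.8416 = 0.7938.

W_a / W_b ≈ 0.794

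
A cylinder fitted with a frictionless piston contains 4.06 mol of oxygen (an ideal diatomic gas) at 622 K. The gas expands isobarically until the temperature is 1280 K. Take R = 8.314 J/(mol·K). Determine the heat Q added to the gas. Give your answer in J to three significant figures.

Isobaric: W = nRΔT = (4.06)(8.314)(658) = 22211 J.
ΔU = nCᵥΔT with Cᵥ = 5R/2: ΔU = (4.06)(20.79)(658) = 55527 J.
Q = ΔU + W = 55527 + 22211 = 77737 J.

Q ≈ 77700 J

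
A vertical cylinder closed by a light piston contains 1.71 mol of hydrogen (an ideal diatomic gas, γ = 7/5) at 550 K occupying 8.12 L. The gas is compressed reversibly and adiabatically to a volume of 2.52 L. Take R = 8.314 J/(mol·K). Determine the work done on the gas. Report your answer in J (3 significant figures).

Adiabatic: TV^(γ−1) = const with γ = 7/5.
T₂ = T₁ (V₁/V₂)^(γ−1) = 550 × (8.12/2.52)^0.4 = 550 × 1.597 = 878.3 K.
W_by = nCᵥ(T₁ − T₂) = (1.71)(20.79)(550 − 878.3) = -11667 J.
Work on gas = −W_by = 11667 J.

W ≈ 11700 J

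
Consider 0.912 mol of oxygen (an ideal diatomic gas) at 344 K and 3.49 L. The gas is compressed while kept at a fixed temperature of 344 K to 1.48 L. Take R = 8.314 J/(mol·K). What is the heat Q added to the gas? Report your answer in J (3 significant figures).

Q ≈ -2240 J

Isothermal ⇒ ΔU = 0, so Q = W = nRT ln(V₂/V₁).
Q = (0.912)(8.314)(344) ln(1.48/3.49) = 2608 × -0.8579 = -2238 J.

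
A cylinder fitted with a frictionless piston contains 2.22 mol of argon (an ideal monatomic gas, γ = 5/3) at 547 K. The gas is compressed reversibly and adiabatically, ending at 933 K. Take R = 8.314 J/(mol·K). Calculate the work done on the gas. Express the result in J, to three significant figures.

W ≈ 10700 J

Adiabatic ⇒ Q = 0, so W_by = −ΔU = nCᵥ(T₁ − T₂).
Cᵥ = 3R/2 = 12.47 J/(mol·K).
W = (2.22)(12.47)(547 − 933) = -10687 J.
Work on gas = −W_by = 10687 J.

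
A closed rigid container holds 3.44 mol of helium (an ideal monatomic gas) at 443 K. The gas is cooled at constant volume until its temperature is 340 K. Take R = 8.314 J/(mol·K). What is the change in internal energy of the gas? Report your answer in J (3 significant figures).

Constant volume ⇒ W = 0, so Q = ΔU = nCᵥΔT with Cᵥ = 3R/2 = 12.47 J/(mol·K).
ΔU = (3.44)(12.47)(340 − 443) = -4419 J.

ΔU ≈ -4420 J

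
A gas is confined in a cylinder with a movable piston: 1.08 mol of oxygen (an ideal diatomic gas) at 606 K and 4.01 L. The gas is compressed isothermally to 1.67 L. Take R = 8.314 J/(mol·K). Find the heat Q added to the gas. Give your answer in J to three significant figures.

Isothermal ⇒ ΔU = 0, so Q = W = nRT ln(V₂/V₁).
Q = (1.08)(8.314)(606) ln(1.67/4.01) = 5441 × -0.876 = -4766 J.

Q ≈ -4770 J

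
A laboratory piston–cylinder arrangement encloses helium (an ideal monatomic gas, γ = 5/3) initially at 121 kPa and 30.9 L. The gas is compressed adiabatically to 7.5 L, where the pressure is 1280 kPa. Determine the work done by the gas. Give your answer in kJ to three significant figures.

W ≈ -8.79 kJ

Adiabatic: W = (P₁V₁ − P₂V₂)/(γ − 1) with γ = 5/3.
P₁V₁ = 3739 J, P₂V₂ = 9600 J.
W = (3739 − 9600) / 0.6667 = -8792 J.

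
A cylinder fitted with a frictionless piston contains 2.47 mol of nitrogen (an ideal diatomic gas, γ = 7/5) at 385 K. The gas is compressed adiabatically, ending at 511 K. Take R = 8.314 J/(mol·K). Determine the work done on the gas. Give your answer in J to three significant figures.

W ≈ 6470 J

Adiabatic ⇒ Q = 0, so W_by = −ΔU = nCᵥ(T₁ − T₂).
Cᵥ = 5R/2 = 20.79 J/(mol·K).
W = (2.47)(20.79)(385 − 511) = -6469 J.
Work on gas = −W_by = 6469 J.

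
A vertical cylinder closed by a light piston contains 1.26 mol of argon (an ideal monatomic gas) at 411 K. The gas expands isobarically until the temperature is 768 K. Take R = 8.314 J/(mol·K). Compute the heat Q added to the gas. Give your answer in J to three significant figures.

Q ≈ 9350 J

Isobaric: W = nRΔT = (1.26)(8.314)(357) = 3740 J.
ΔU = nCᵥΔT with Cᵥ = 3R/2: ΔU = (1.26)(12.47)(357) = 5610 J.
Q = ΔU + W = 5610 + 3740 = 9350 J.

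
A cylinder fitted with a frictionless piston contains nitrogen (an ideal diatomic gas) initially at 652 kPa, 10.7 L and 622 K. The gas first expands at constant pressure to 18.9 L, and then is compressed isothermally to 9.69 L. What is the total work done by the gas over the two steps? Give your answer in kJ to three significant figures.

W_total ≈ -2.89 kJ

Step 1 (isobaric): W = PΔV = (652 kPa)(18.9 − 10.7 L) = 5346 J.
After step 1: P = 652 kPa, V = 18.9 L, T = 1099 K.
Step 2 (isothermal): W = P₁V₁ ln(V₂/V₁) = (12323) ln(9.69/18.9) = -8232 J.
W_total = 5346 − 8232 = -2886 J.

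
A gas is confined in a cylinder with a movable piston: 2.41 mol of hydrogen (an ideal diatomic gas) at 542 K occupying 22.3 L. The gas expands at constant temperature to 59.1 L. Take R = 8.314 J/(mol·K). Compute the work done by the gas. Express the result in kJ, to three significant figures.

Isothermal: W = nRT ln(V₂/V₁).
W = (2.41)(8.314)(542) × ln(59.1/22.3)
  = 10860 × 0.9746
W_by_gas = 10585 J.

W ≈ 10.6 kJ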